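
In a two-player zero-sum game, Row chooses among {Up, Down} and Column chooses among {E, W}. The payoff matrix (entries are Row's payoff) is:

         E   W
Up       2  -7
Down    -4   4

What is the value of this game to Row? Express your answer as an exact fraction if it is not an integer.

Row minima: Up → -7, Down → -4; maximin = -4.
Column maxima: E → 2, W → 4; minimax = 2.
-4 ≠ 2, so there is no saddle point; optimal play is mixed.
Let Row play Up with probability p. Expected payoff against E: 2p + (-4)(1−p) = 6p − 4; against W: (-7)p + 4(1−p) = −11p + 4.
Setting these equal: 6p − 4 = −11p + 4 ⇒ 17p = 8 ⇒ p = 8/17, and the value is (6)·(8/17) − 4 = -20/17.
For Column: with q = P(E), equating Up's and Down's payoffs gives 9q − 7 = −8q + 4 ⇒ q = 11/17.

-20/17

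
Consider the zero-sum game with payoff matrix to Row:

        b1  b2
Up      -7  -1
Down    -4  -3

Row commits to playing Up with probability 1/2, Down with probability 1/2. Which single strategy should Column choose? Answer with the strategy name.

b1

If Column plays b1, Row's expected payoff is (1/2)·(-7) + (1/2)·(-4) = -11/2.
If Column plays b2, Row's expected payoff is (1/2)·(-1) + (1/2)·(-3) = -2.
Column minimizes Row's payoff; the smallest is -11/2, so the best response is b1.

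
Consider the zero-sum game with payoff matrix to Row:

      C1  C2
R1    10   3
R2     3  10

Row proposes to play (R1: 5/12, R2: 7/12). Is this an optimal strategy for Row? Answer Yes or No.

No

Against C1 this mix gives (5/12)·10 + (7/12)·3 = 71/12.
Against C2 this mix gives (5/12)·3 + (7/12)·10 = 85/12.
Column will play C1, holding Row to 71/12. Shifting weight toward the row that does better against C1 would raise this floor (the equalizing mix achieves 13/2 against both C1 and C2), so the proposed strategy is not optimal.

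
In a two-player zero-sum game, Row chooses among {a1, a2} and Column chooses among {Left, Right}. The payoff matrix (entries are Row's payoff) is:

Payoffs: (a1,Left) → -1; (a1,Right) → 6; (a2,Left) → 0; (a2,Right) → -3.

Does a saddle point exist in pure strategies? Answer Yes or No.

Row minima: a1 → -1, a2 → -3; maximin = -1.
Column maxima: Left → 0, Right → 6; minimax = 0.
-1 ≠ 0, so no pure-strategy equilibrium exists.

No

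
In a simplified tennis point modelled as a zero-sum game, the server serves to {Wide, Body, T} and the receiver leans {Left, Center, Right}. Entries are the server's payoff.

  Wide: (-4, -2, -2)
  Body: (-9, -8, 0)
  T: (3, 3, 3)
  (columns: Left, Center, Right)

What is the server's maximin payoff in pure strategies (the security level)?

3

Row minima: Wide → -4, Body → -9, T → 3.
The best of these is 3.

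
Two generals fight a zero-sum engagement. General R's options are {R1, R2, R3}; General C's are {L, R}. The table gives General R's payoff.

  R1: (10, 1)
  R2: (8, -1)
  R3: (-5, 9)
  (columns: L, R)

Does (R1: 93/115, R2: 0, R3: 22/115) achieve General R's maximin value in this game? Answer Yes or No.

Against L this mix gives (93/115)·10 + (22/115)·(-5) = 164/23.
Against R this mix gives (93/115)·1 + (22/115)·9 = 291/115.
General C will play R, holding General R to 291/115. Shifting weight toward the row that does better against R would raise this floor (the equalizing mix achieves 95/23 against both R and L), so the proposed strategy is not optimal.

No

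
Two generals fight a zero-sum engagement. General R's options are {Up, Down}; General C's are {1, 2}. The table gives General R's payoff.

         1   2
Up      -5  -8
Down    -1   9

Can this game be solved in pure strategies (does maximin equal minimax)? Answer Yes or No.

Row minima: Up → -8, Down → -1; maximin = -1.
Column maxima: 1 → -1, 2 → 9; minimax = -1.
maximin = minimax = -1, so a saddle point exists.

Yes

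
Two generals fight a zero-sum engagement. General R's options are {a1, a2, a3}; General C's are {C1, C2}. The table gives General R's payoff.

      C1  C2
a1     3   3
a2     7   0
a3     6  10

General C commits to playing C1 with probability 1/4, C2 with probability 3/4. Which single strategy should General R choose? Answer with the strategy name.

a3

Expected payoff of a1: (1/4)·3 + (3/4)·3 = 3.
Expected payoff of a2: (1/4)·7 + (3/4)·0 = 7/4.
Expected payoff of a3: (1/4)·6 + (3/4)·10 = 9.
The largest is 9, so General R's best response is a3.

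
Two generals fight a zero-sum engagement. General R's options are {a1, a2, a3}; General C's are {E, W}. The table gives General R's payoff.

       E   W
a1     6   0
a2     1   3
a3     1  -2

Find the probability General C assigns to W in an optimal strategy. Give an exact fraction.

5/8

Row minima: a1 → 0, a2 → 1, a3 → -2; maximin = 1.
Column maxima: E → 6, W → 3; minimax = 3.
1 ≠ 3, so there is no saddle point; optimal play is mixed.
a3 is strictly dominated by a1, so General R never plays it.
On the remaining 2×2 (a1, a2 vs E, W):
Let General R play a1 with probability p. Expected payoff against E: 6p + 1(1−p) = 5p + 1; against W: 0p + 3(1−p) = −3p + 3.
Setting these equal: 5p + 1 = −3p + 3 ⇒ 8p = 2 ⇒ p = 1/4, and the value is (5)·(1/4) + 1 = 9/4.
For General C: with q = P(E), equating a1's and a2's payoffs gives 6q = −2q + 3 ⇒ q = 3/8.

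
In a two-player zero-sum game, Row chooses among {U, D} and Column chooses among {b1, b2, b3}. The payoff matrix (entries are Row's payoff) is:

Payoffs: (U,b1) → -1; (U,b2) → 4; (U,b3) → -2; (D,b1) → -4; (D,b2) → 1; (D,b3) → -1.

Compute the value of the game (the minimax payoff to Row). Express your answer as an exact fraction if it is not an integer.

Row minima: U → -2, D → -4; maximin = -2.
Column maxima: b1 → -1, b2 → 4, b3 → -1; minimax = -1.
-2 ≠ -1, so there is no saddle point; optimal play is mixed.
b2 is strictly dominated by b1 (it gives Row strictly more in every row), so Column never plays it.
On the remaining 2×2 (U, D vs b1, b3):
Let Row play U with probability p. Expected payoff against b1: (-1)p + (-4)(1−p) = 3p − 4; against b3: (-2)p + (-1)(1−p) = −p − 1.
Setting these equal: 3p − 4 = −p − 1 ⇒ 4p = 3 ⇒ p = 3/4, and the value is (3)·(3/4) − 4 = -7/4.
For Column: with q = P(b1), equating U's and D's payoffs gives q − 2 = −3q − 1 ⇒ q = 1/4.

-7/4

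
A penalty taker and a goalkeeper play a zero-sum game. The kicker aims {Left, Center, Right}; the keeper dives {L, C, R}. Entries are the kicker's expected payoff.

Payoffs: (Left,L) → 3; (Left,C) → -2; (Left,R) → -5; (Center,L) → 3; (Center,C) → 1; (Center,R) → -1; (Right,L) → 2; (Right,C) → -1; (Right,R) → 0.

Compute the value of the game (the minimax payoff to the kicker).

-1/3

Row minima: Left → -5, Center → -1, Right → -1; maximin = -1.
Column maxima: L → 3, C → 1, R → 0; minimax = 0.
-1 ≠ 0, so there is no saddle point; optimal play is mixed.
L is strictly dominated by C (it gives the kicker strictly more in every row), so the keeper never plays it.
With L eliminated, Left is strictly dominated by Center (Center gives the kicker strictly more in every remaining column), so the kicker never plays it.
On the remaining 2×2 (Center, Right vs C, R):
Let the kicker play Center with probability p. Expected payoff against C: 1p + (-1)(1−p) = 2p − 1; against R: (-1)p + 0(1−p) = −p.
Setting these equal: 2p − 1 = −p ⇒ 3p = 1 ⇒ p = 1/3, and the value is (2)·(1/3) − 1 = -1/3.
For the keeper: with q = P(C), equating Center's and Right's payoffs gives 2q − 1 = −q ⇒ q = 1/3.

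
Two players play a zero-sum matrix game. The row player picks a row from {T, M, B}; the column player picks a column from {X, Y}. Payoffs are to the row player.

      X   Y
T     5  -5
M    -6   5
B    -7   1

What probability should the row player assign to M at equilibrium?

Row minima: T → -5, M → -6, B → -7; maximin = -5.
Column maxima: X → 5, Y → 5; minimax = 5.
-5 ≠ 5, so there is no saddle point; optimal play is mixed.
B is strictly dominated by M, so the row player never plays it.
On the remaining 2×2 (T, M vs X, Y):
Let the row player play T with probability p. Expected payoff against X: 5p + (-6)(1−p) = 11p − 6; against Y: (-5)p + 5(1−p) = −10p + 5.
Setting these equal: 11p − 6 = −10p + 5 ⇒ 21p = 11 ⇒ p = 11/21, and the value is (11)·(11/21) − 6 = -5/21.
For the column player: with q = P(X), equating T's and M's payoffs gives 10q − 5 = −11q + 5 ⇒ q = 10/21.

10/21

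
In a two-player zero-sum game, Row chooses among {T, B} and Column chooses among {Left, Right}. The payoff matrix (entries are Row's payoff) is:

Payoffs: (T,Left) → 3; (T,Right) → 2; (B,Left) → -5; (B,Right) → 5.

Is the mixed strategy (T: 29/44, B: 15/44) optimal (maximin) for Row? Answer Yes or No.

No

Against Left this mix gives (29/44)·3 + (15/44)·(-5) = 3/11.
Against Right this mix gives (29/44)·2 + (15/44)·5 = 133/44.
Column will play Left, holding Row to 3/11. Shifting weight toward the row that does better against Left would raise this floor (the equalizing mix achieves 25/11 against both Left and Right), so the proposed strategy is not optimal.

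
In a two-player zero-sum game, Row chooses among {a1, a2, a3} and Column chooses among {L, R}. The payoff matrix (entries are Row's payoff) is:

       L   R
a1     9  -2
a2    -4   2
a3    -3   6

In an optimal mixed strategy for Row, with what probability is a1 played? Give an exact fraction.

9/20

Row minima: a1 → -2, a2 → -4, a3 → -3; maximin = -2.
Column maxima: L → 9, R → 6; minimax = 6.
-2 ≠ 6, so there is no saddle point; optimal play is mixed.
a2 is strictly dominated by a3, so Row never plays it.
On the remaining 2×2 (a1, a3 vs L, R):
Let Row play a1 with probability p. Expected payoff against L: 9p + (-3)(1−p) = 12p − 3; against R: (-2)p + 6(1−p) = −8p + 6.
Setting these equal: 12p − 3 = −8p + 6 ⇒ 20p = 9 ⇒ p = 9/20, and the value is (12)·(9/20) − 3 = 12/5.
For Column: with q = P(L), equating a1's and a3's payoffs gives 11q − 2 = −9q + 6 ⇒ q = 2/5.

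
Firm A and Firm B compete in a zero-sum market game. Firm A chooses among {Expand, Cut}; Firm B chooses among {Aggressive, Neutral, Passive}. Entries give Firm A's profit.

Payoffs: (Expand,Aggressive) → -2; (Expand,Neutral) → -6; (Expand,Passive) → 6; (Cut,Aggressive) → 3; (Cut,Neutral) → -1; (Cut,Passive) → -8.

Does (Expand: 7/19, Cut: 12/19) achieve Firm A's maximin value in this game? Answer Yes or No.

Against Aggressive this mix gives (7/19)·(-2) + (12/19)·3 = 22/19.
Against Neutral this mix gives (7/19)·(-6) + (12/19)·(-1) = -54/19.
Against Passive this mix gives (7/19)·6 + (12/19)·(-8) = -54/19.
All of Firm B's active replies (Neutral, Passive) yield -54/19, and no column does worse for Firm A. The mix makes Firm B indifferent and guarantees -54/19, so it is optimal.

Yes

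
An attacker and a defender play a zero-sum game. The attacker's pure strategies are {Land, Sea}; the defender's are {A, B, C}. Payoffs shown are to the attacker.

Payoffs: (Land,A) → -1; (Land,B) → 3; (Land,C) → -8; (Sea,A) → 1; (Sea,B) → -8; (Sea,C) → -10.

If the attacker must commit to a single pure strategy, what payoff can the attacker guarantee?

Row minima: Land → -8, Sea → -10.
The best of these is -8.

-8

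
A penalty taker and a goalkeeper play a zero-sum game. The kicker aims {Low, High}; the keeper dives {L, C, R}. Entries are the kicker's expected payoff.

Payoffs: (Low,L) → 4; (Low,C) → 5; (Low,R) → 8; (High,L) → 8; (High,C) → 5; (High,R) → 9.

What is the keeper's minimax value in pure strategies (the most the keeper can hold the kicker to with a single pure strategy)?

5

Column maxima: L → 8, C → 5, R → 9.
The smallest of these is 5.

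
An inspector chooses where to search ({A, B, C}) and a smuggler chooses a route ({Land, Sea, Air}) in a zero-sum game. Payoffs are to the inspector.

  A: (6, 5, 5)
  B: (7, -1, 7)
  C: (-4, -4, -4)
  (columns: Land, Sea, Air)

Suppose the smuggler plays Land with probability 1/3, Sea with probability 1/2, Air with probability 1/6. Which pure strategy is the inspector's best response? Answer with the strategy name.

A

Expected payoff of A: (1/3)·6 + (1/2)·5 + (1/6)·5 = 16/3.
Expected payoff of B: (1/3)·7 + (1/2)·(-1) + (1/6)·7 = 3.
Expected payoff of C: (1/3)·(-4) + (1/2)·(-4) + (1/6)·(-4) = -4.
The largest is 16/3, so the inspector's best response is A.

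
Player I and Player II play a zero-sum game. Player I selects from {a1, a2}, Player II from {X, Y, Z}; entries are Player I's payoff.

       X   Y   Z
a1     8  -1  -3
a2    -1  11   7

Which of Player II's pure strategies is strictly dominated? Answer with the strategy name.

Y

Z holds Player I's payoff strictly below Y in every row: -3 < -1, 7 < 11.
So Y is strictly dominated for Player II.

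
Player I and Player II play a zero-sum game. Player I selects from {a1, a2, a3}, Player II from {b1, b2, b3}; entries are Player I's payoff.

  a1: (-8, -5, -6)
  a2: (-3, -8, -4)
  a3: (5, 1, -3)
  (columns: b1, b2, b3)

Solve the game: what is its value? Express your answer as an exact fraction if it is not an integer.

-3

Row minima: a1 → -8, a2 → -8, a3 → -3; maximin = -3.
Column maxima: b1 → 5, b2 → 1, b3 → -3; minimax = -3.
Since maximin = minimax = -3, there is a saddle point and the value is -3.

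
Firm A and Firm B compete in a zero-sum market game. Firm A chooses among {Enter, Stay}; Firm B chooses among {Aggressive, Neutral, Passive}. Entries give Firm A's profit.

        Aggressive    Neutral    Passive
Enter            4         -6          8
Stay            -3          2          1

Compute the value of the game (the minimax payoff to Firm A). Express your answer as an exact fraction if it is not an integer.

-2/3

Row minima: Enter → -6, Stay → -3; maximin = -3.
Column maxima: Aggressive → 4, Neutral → 2, Passive → 8; minimax = 2.
-3 ≠ 2, so there is no saddle point; optimal play is mixed.
Passive is strictly dominated by Aggressive (it gives Firm A strictly more in every row), so Firm B never plays it.
On the remaining 2×2 (Enter, Stay vs Aggressive, Neutral):
Let Firm A play Enter with probability p. Expected payoff against Aggressive: 4p + (-3)(1−p) = 7p − 3; against Neutral: (-6)p + 2(1−p) = −8p + 2.
Setting these equal: 7p − 3 = −8p + 2 ⇒ 15p = 5 ⇒ p = 1/3, and the value is (7)·(1/3) − 3 = -2/3.
For Firm B: with q = P(Aggressive), equating Enter's and Stay's payoffs gives 10q − 6 = −5q + 2 ⇒ q = 8/15.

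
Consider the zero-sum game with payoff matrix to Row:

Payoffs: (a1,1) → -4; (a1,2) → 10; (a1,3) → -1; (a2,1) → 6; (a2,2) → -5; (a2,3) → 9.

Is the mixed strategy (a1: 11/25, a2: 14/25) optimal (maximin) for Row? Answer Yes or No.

Against 1 this mix gives (11/25)·(-4) + (14/25)·6 = 8/5.
Against 2 this mix gives (11/25)·10 + (14/25)·(-5) = 8/5.
Against 3 this mix gives (11/25)·(-1) + (14/25)·9 = 23/5.
All of Column's active replies (1, 2) yield 8/5, and no column does worse for Row. The mix makes Column indifferent and guarantees 8/5, so it is optimal.

Yes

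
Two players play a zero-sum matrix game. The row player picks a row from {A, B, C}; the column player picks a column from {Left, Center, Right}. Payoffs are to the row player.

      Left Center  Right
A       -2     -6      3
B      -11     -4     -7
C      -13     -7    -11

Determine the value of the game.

-58/11

Row minima: A → -6, B → -11, C → -13; maximin = -6.
Column maxima: Left → -2, Center → -4, Right → 3; minimax = -4.
-6 ≠ -4, so there is no saddle point; optimal play is mixed.
C is strictly dominated by A, so the row player never plays it.
Right is strictly dominated by Left (it gives the row player strictly more in every row), so the column player never plays it.
On the remaining 2×2 (A, B vs Left, Center):
Let the row player play A with probability p. Expected payoff against Left: (-2)p + (-11)(1−p) = 9p − 11; against Center: (-6)p + (-4)(1−p) = −2p − 4.
Setting these equal: 9p − 11 = −2p − 4 ⇒ 11p = 7 ⇒ p = 7/11, and the value is (9)·(7/11) − 11 = -58/11.
For the column player: with q = P(Left), equating A's and B's payoffs gives 4q − 6 = −7q − 4 ⇒ q = 2/11.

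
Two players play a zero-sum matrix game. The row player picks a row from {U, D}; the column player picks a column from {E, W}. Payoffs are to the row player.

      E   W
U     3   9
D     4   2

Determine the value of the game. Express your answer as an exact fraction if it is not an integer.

15/4

Row minima: U → 3, D → 2; maximin = 3.
Column maxima: E → 4, W → 9; minimax = 4.
3 ≠ 4, so there is no saddle point; optimal play is mixed.
Let the row player play U with probability p. Expected payoff against E: 3p + 4(1−p) = −p + 4; against W: 9p + 2(1−p) = 7p + 2.
Setting these equal: −p + 4 = 7p + 2 ⇒ −8p = -2 ⇒ p = 1/4, and the value is (-1)·(1/4) + 4 = 15/4.
For the column player: with q = P(E), equating U's and D's payoffs gives −6q + 9 = 2q + 2 ⇒ q = 7/8.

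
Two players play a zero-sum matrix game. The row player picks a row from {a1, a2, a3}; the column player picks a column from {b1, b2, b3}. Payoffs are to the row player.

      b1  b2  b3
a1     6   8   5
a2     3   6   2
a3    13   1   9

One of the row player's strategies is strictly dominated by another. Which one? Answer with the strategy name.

a1 gives a strictly higher payoff than a2 against every column: 6 > 3, 8 > 6, 5 > 2.
So a2 is strictly dominated and the row player never plays it.

a2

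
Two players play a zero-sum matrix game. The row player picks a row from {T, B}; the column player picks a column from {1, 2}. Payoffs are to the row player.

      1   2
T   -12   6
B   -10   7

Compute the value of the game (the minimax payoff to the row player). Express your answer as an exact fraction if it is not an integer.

Row minima: T → -12, B → -10; maximin = -10.
Column maxima: 1 → -10, 2 → 7; minimax = -10.
Since maximin = minimax = -10, there is a saddle point and the value is -10.

-10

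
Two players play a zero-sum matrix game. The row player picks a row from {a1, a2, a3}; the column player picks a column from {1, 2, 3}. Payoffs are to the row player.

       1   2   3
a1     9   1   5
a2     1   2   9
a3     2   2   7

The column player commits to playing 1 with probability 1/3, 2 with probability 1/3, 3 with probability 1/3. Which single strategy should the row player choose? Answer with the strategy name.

Expected payoff of a1: (1/3)·9 + (1/3)·1 + (1/3)·5 = 5.
Expected payoff of a2: (1/3)·1 + (1/3)·2 + (1/3)·9 = 4.
Expected payoff of a3: (1/3)·2 + (1/3)·2 + (1/3)·7 = 11/3.
The largest is 5, so the row player's best response is a1.

a1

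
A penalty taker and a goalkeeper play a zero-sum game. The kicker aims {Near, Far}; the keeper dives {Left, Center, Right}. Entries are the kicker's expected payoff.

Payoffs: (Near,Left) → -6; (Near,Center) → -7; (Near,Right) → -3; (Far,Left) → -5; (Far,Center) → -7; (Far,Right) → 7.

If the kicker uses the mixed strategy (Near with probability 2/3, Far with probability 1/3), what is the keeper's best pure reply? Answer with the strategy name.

If the keeper plays Left, the kicker's expected payoff is (2/3)·(-6) + (1/3)·(-5) = -17/3.
If the keeper plays Center, the kicker's expected payoff is (2/3)·(-7) + (1/3)·(-7) = -7.
If the keeper plays Right, the kicker's expected payoff is (2/3)·(-3) + (1/3)·7 = 1/3.
The keeper minimizes the kicker's payoff; the smallest is -7, so the best response is Center.

Center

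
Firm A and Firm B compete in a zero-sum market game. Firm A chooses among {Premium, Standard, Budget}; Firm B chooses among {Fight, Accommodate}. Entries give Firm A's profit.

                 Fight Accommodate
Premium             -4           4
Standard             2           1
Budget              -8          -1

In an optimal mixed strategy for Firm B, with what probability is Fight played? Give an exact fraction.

Row minima: Premium → -4, Standard → 1, Budget → -8; maximin = 1.
Column maxima: Fight → 2, Accommodate → 4; minimax = 2.
1 ≠ 2, so there is no saddle point; optimal play is mixed.
Budget is strictly dominated by Premium, so Firm A never plays it.
On the remaining 2×2 (Premium, Standard vs Fight, Accommodate):
Let Firm A play Premium with probability p. Expected payoff against Fight: (-4)p + 2(1−p) = −6p + 2; against Accommodate: 4p + 1(1−p) = 3p + 1.
Setting these equal: −6p + 2 = 3p + 1 ⇒ −9p = -1 ⇒ p = 1/9, and the value is (-6)·(1/9) + 2 = 4/3.
For Firm B: with q = P(Fight), equating Premium's and Standard's payoffs gives −8q + 4 = q + 1 ⇒ q = 1/3.

1/3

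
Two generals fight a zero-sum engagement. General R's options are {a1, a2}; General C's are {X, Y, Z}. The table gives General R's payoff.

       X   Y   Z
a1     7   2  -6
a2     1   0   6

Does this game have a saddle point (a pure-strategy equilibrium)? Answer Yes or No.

No

Row minima: a1 → -6, a2 → 0; maximin = 0.
Column maxima: X → 7, Y → 2, Z → 6; minimax = 2.
0 ≠ 2, so no pure-strategy equilibrium exists.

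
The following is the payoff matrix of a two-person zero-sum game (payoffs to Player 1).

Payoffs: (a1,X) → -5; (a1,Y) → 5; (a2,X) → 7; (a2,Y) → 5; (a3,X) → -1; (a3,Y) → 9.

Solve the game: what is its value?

Row minima: a1 → -5, a2 → 5, a3 → -1; maximin = 5.
Column maxima: X → 7, Y → 9; minimax = 7.
5 ≠ 7, so there is no saddle point; optimal play is mixed.
a1 is strictly dominated by a3, so Player 1 never plays it.
On the remaining 2×2 (a2, a3 vs X, Y):
Let Player 1 play a2 with probability p. Expected payoff against X: 7p + (-1)(1−p) = 8p − 1; against Y: 5p + 9(1−p) = −4p + 9.
Setting these equal: 8p − 1 = −4p + 9 ⇒ 12p = 10 ⇒ p = 5/6, and the value is (8)·(5/6) − 1 = 17/3.
For Player 2: with q = P(X), equating a2's and a3's payoffs gives 2q + 5 = −10q + 9 ⇒ q = 1/3.

17/3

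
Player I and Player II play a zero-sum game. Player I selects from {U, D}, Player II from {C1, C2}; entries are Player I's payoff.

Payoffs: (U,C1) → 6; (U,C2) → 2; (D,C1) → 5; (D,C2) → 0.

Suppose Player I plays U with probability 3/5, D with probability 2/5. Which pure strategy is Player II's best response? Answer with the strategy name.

C2

If Player II plays C1, Player I's expected payoff is (3/5)·6 + (2/5)·5 = 28/5.
If Player II plays C2, Player I's expected payoff is (3/5)·2 + (2/5)·0 = 6/5.
Player II minimizes Player I's payoff; the smallest is 6/5, so the best response is C2.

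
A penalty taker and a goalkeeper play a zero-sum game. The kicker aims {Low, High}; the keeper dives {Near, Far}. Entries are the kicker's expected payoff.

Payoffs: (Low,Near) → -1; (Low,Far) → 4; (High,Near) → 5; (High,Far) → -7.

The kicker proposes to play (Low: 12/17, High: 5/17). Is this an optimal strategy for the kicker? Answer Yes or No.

Yes

Against Near this mix gives (12/17)·(-1) + (5/17)·5 = 13/17.
Against Far this mix gives (12/17)·4 + (5/17)·(-7) = 13/17.
All of the keeper's active replies (Near, Far) yield 13/17, and no column does worse for the kicker. The mix makes the keeper indifferent and guarantees 13/17, so it is optimal.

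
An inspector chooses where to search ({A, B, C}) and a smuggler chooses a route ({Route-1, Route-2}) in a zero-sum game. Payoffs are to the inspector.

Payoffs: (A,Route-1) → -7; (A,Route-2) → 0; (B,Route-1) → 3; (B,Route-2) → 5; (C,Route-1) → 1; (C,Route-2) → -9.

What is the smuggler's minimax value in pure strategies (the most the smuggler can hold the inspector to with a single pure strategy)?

Column maxima: Route-1 → 3, Route-2 → 5.
The smallest of these is 3.

3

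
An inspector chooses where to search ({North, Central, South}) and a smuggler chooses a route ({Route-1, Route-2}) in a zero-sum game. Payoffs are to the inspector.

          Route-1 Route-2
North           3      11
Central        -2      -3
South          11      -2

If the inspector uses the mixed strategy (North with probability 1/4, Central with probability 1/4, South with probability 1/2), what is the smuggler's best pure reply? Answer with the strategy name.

Route-2

If the smuggler plays Route-1, the inspector's expected payoff is (1/4)·3 + (1/4)·(-2) + (1/2)·11 = 23/4.
If the smuggler plays Route-2, the inspector's expected payoff is (1/4)·11 + (1/4)·(-3) + (1/2)·(-2) = 1.
The smuggler minimizes the inspector's payoff; the smallest is 1, so the best response is Route-2.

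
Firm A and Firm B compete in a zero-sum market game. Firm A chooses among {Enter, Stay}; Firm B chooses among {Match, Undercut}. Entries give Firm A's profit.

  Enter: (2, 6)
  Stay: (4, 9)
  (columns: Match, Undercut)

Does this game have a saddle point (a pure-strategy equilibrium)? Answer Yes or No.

Yes

Row minima: Enter → 2, Stay → 4; maximin = 4.
Column maxima: Match → 4, Undercut → 9; minimax = 4.
maximin = minimax = 4, so a saddle point exists.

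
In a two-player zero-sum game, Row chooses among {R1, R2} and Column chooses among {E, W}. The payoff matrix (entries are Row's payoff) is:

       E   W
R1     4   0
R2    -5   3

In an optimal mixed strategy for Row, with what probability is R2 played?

1/3

Row minima: R1 → 0, R2 → -5; maximin = 0.
Column maxima: E → 4, W → 3; minimax = 3.
0 ≠ 3, so there is no saddle point; optimal play is mixed.
Let Row play R1 with probability p. Expected payoff against E: 4p + (-5)(1−p) = 9p − 5; against W: 0p + 3(1−p) = −3p + 3.
Setting these equal: 9p − 5 = −3p + 3 ⇒ 12p = 8 ⇒ p = 2/3, and the value is (9)·(2/3) − 5 = 1.
For Column: with q = P(E), equating R1's and R2's payoffs gives 4q = −8q + 3 ⇒ q = 1/4.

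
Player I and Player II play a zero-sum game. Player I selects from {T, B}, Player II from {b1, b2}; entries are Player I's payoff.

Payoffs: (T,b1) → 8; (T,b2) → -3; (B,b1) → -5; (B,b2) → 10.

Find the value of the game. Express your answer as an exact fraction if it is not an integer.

5/2

Row minima: T → -3, B → -5; maximin = -3.
Column maxima: b1 → 8, b2 → 10; minimax = 8.
-3 ≠ 8, so there is no saddle point; optimal play is mixed.
Let Player I play T with probability p. Expected payoff against b1: 8p + (-5)(1−p) = 13p − 5; against b2: (-3)p + 10(1−p) = −13p + 10.
Setting these equal: 13p − 5 = −13p + 10 ⇒ 26p = 15 ⇒ p = 15/26, and the value is (13)·(15/26) − 5 = 5/2.
For Player II: with q = P(b1), equating T's and B's payoffs gives 11q − 3 = −15q + 10 ⇒ q = 1/2.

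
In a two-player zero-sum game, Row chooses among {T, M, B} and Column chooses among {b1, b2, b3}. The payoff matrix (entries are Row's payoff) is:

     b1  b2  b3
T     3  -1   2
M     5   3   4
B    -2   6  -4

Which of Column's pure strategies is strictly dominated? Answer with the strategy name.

b3 holds Row's payoff strictly below b1 in every row: 2 < 3, 4 < 5, -4 < -2.
So b1 is strictly dominated for Column.

b1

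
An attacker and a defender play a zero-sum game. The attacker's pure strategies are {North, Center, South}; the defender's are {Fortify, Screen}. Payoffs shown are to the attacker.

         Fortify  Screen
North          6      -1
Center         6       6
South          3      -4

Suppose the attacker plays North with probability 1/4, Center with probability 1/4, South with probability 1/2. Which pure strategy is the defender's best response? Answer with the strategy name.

If the defender plays Fortify, the attacker's expected payoff is (1/4)·6 + (1/4)·6 + (1/2)·3 = 9/2.
If the defender plays Screen, the attacker's expected payoff is (1/4)·(-1) + (1/4)·6 + (1/2)·(-4) = -3/4.
The defender minimizes the attacker's payoff; the smallest is -3/4, so the best response is Screen.

Screen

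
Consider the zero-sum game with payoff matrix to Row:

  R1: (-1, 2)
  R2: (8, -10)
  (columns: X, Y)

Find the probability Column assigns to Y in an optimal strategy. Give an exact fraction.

Row minima: R1 → -1, R2 → -10; maximin = -1.
Column maxima: X → 8, Y → 2; minimax = 2.
-1 ≠ 2, so there is no saddle point; optimal play is mixed.
Let Row play R1 with probability p. Expected payoff against X: (-1)p + 8(1−p) = −9p + 8; against Y: 2p + (-10)(1−p) = 12p − 10.
Setting these equal: −9p + 8 = 12p − 10 ⇒ −21p = -18 ⇒ p = 6/7, and the value is (-9)·(6/7) + 8 = 2/7.
For Column: with q = P(X), equating R1's and R2's payoffs gives −3q + 2 = 18q − 10 ⇒ q = 4/7.

3/7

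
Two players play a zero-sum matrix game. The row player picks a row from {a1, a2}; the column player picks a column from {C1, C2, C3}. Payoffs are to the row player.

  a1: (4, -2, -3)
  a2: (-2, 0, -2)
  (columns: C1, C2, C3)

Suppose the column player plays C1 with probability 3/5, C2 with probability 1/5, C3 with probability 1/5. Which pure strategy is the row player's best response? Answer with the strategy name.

Expected payoff of a1: (3/5)·4 + (1/5)·(-2) + (1/5)·(-3) = 7/5.
Expected payoff of a2: (3/5)·(-2) + (1/5)·0 + (1/5)·(-2) = -8/5.
The largest is 7/5, so the row player's best response is a1.

a1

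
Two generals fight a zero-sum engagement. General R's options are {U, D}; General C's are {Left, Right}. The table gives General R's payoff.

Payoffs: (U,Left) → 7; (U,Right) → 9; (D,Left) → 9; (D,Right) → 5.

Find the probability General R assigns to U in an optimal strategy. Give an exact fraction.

2/3

Row minima: U → 7, D → 5; maximin = 7.
Column maxima: Left → 9, Right → 9; minimax = 9.
7 ≠ 9, so there is no saddle point; optimal play is mixed.
Let General R play U with probability p. Expected payoff against Left: 7p + 9(1−p) = −2p + 9; against Right: 9p + 5(1−p) = 4p + 5.
Setting these equal: −2p + 9 = 4p + 5 ⇒ −6p = -4 ⇒ p = 2/3, and the value is (-2)·(2/3) + 9 = 23/3.
For General C: with q = P(Left), equating U's and D's payoffs gives −2q + 9 = 4q + 5 ⇒ q = 2/3.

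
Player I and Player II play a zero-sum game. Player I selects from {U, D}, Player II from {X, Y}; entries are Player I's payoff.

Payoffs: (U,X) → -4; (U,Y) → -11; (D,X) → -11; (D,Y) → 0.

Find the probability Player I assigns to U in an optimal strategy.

11/18

Row minima: U → -11, D → -11; maximin = -11.
Column maxima: X → -4, Y → 0; minimax = -4.
-11 ≠ -4, so there is no saddle point; optimal play is mixed.
Let Player I play U with probability p. Expected payoff against X: (-4)p + (-11)(1−p) = 7p − 11; against Y: (-11)p + 0(1−p) = −11p.
Setting these equal: 7p − 11 = −11p ⇒ 18p = 11 ⇒ p = 11/18, and the value is (7)·(11/18) − 11 = -121/18.
For Player II: with q = P(X), equating U's and D's payoffs gives 7q − 11 = −11q ⇒ q = 11/18.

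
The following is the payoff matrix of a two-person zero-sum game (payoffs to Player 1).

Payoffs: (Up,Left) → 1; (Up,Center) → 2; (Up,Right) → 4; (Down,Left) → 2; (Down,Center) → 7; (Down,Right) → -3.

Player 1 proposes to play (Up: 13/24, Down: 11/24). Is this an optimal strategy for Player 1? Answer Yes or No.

Against Left this mix gives (13/24)·1 + (11/24)·2 = 35/24.
Against Center this mix gives (13/24)·2 + (11/24)·7 = 103/24.
Against Right this mix gives (13/24)·4 + (11/24)·(-3) = 19/24.
Player 2 will play Right, holding Player 1 to 19/24. Shifting weight toward the row that does better against Right would raise this floor (the equalizing mix achieves 11/8 against both Right and Left), so the proposed strategy is not optimal.

No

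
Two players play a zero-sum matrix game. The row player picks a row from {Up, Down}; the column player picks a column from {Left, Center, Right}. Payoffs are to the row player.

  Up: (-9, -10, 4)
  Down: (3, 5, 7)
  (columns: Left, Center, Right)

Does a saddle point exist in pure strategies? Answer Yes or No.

Row minima: Up → -10, Down → 3; maximin = 3.
Column maxima: Left → 3, Center → 5, Right → 7; minimax = 3.
maximin = minimax = 3, so a saddle point exists.

Yes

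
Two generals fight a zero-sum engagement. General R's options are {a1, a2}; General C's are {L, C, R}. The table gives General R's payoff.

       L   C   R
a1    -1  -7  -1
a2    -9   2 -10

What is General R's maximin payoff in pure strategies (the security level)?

-7

Row minima: a1 → -7, a2 → -10.
The best of these is -7.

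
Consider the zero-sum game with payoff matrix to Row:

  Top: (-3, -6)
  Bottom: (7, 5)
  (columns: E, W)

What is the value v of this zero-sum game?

5

Row minima: Top → -6, Bottom → 5; maximin = 5.
Column maxima: E → 7, W → 5; minimax = 5.
Since maximin = minimax = 5, there is a saddle point and the value is 5.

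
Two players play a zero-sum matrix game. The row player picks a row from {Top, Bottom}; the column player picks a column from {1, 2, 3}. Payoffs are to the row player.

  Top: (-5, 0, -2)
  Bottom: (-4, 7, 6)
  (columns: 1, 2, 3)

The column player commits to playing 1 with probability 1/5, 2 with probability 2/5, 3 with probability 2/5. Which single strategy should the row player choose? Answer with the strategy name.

Bottom

Expected payoff of Top: (1/5)·(-5) + (2/5)·0 + (2/5)·(-2) = -9/5.
Expected payoff of Bottom: (1/5)·(-4) + (2/5)·7 + (2/5)·6 = 22/5.
The largest is 22/5, so the row player's best response is Bottom.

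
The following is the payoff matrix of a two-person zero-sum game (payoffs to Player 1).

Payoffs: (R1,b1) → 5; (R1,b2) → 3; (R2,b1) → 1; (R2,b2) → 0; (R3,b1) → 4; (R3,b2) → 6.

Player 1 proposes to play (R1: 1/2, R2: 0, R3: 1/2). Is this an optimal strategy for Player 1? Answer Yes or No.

Yes

Against b1 this mix gives (1/2)·5 + (1/2)·4 = 9/2.
Against b2 this mix gives (1/2)·3 + (1/2)·6 = 9/2.
All of Player 2's active replies (b1, b2) yield 9/2, and no column does worse for Player 1. The mix makes Player 2 indifferent and guarantees 9/2, so it is optimal.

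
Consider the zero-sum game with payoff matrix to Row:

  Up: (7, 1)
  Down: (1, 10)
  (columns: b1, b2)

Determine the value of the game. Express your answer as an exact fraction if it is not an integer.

Row minima: Up → 1, Down → 1; maximin = 1.
Column maxima: b1 → 7, b2 → 10; minimax = 7.
1 ≠ 7, so there is no saddle point; optimal play is mixed.
Let Row play Up with probability p. Expected payoff against b1: 7p + 1(1−p) = 6p + 1; against b2: 1p + 10(1−p) = −9p + 10.
Setting these equal: 6p + 1 = −9p + 10 ⇒ 15p = 9 ⇒ p = 3/5, and the value is (6)·(3/5) + 1 = 23/5.
For Column: with q = P(b1), equating Up's and Down's payoffs gives 6q + 1 = −9q + 10 ⇒ q = 3/5.

23/5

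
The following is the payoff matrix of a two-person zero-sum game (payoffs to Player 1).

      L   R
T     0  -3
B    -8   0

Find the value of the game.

-24/11

Row minima: T → -3, B → -8; maximin = -3.
Column maxima: L → 0, R → 0; minimax = 0.
-3 ≠ 0, so there is no saddle point; optimal play is mixed.
Let Player 1 play T with probability p. Expected payoff against L: 0p + (-8)(1−p) = 8p − 8; against R: (-3)p + 0(1−p) = −3p.
Setting these equal: 8p − 8 = −3p ⇒ 11p = 8 ⇒ p = 8/11, and the value is (8)·(8/11) − 8 = -24/11.
For Player 2: with q = P(L), equating T's and B's payoffs gives 3q − 3 = −8q ⇒ q = 3/11.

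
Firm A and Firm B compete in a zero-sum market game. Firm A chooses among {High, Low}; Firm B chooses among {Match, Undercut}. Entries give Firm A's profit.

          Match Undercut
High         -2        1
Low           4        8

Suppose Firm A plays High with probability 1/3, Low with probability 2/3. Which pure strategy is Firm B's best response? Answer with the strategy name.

Match

If Firm B plays Match, Firm A's expected payoff is (1/3)·(-2) + (2/3)·4 = 2.
If Firm B plays Undercut, Firm A's expected payoff is (1/3)·1 + (2/3)·8 = 17/3.
Firm B minimizes Firm A's payoff; the smallest is 2, so the best response is Match.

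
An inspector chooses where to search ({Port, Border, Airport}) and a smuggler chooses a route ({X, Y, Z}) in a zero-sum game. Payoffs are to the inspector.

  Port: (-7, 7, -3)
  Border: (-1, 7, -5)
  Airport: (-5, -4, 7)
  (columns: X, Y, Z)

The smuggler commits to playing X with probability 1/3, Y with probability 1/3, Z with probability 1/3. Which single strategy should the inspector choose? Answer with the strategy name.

Expected payoff of Port: (1/3)·(-7) + (1/3)·7 + (1/3)·(-3) = -1.
Expected payoff of Border: (1/3)·(-1) + (1/3)·7 + (1/3)·(-5) = 1/3.
Expected payoff of Airport: (1/3)·(-5) + (1/3)·(-4) + (1/3)·7 = -2/3.
The largest is 1/3, so the inspector's best response is Border.

Border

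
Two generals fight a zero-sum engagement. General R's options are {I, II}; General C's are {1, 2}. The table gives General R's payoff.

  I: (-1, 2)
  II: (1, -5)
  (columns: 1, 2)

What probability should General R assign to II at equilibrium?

Row minima: I → -1, II → -5; maximin = -1.
Column maxima: 1 → 1, 2 → 2; minimax = 1.
-1 ≠ 1, so there is no saddle point; optimal play is mixed.
Let General R play I with probability p. Expected payoff against 1: (-1)p + 1(1−p) = −2p + 1; against 2: 2p + (-5)(1−p) = 7p − 5.
Setting these equal: −2p + 1 = 7p − 5 ⇒ −9p = -6 ⇒ p = 2/3, and the value is (-2)·(2/3) + 1 = -1/3.
For General C: with q = P(1), equating I's and II's payoffs gives −3q + 2 = 6q − 5 ⇒ q = 7/9.

1/3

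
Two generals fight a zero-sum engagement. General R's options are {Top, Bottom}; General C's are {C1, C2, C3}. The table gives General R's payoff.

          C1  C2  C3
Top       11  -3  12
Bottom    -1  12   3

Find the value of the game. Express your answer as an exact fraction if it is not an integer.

Row minima: Top → -3, Bottom → -1; maximin = -1.
Column maxima: C1 → 11, C2 → 12, C3 → 12; minimax = 11.
-1 ≠ 11, so there is no saddle point; optimal play is mixed.
C3 is strictly dominated by C1 (it gives General R strictly more in every row), so General C never plays it.
On the remaining 2×2 (Top, Bottom vs C1, C2):
Let General R play Top with probability p. Expected payoff against C1: 11p + (-1)(1−p) = 12p − 1; against C2: (-3)p + 12(1−p) = −15p + 12.
Setting these equal: 12p − 1 = −15p + 12 ⇒ 27p = 13 ⇒ p = 13/27, and the value is (12)·(13/27) − 1 = 43/9.
For General C: with q = P(C1), equating Top's and Bottom's payoffs gives 14q − 3 = −13q + 12 ⇒ q = 5/9.

43/9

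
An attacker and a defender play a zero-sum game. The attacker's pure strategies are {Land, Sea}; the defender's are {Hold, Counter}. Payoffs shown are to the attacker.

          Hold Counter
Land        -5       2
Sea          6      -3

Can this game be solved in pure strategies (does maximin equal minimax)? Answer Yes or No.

Row minima: Land → -5, Sea → -3; maximin = -3.
Column maxima: Hold → 6, Counter → 2; minimax = 2.
-3 ≠ 2, so no pure-strategy equilibrium exists.

No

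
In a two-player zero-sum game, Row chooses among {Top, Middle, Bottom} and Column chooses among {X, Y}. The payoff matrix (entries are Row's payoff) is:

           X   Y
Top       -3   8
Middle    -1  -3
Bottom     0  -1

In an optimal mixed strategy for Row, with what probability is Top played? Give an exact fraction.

1/12

Row minima: Top → -3, Middle → -3, Bottom → -1; maximin = -1.
Column maxima: X → 0, Y → 8; minimax = 0.
-1 ≠ 0, so there is no saddle point; optimal play is mixed.
Middle is strictly dominated by Bottom, so Row never plays it.
On the remaining 2×2 (Top, Bottom vs X, Y):
Let Row play Top with probability p. Expected payoff against X: (-3)p + 0(1−p) = −3p; against Y: 8p + (-1)(1−p) = 9p − 1.
Setting these equal: −3p = 9p − 1 ⇒ −12p = -1 ⇒ p = 1/12, and the value is (-3)·(1/12) = -1/4.
For Column: with q = P(X), equating Top's and Bottom's payoffs gives −11q + 8 = q − 1 ⇒ q = 3/4.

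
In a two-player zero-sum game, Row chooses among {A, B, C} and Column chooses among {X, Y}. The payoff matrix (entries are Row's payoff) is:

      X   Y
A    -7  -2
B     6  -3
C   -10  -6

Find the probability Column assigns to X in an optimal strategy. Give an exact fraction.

1/14

Row minima: A → -7, B → -3, C → -10; maximin = -3.
Column maxima: X → 6, Y → -2; minimax = -2.
-3 ≠ -2, so there is no saddle point; optimal play is mixed.
C is strictly dominated by A, so Row never plays it.
On the remaining 2×2 (A, B vs X, Y):
Let Row play A with probability p. Expected payoff against X: (-7)p + 6(1−p) = −13p + 6; against Y: (-2)p + (-3)(1−p) = p − 3.
Setting these equal: −13p + 6 = p − 3 ⇒ −14p = -9 ⇒ p = 9/14, and the value is (-13)·(9/14) + 6 = -33/14.
For Column: with q = P(X), equating A's and B's payoffs gives −5q − 2 = 9q − 3 ⇒ q = 1/14.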